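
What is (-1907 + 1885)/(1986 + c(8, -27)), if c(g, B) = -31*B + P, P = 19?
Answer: -11/1421 ≈ -0.0077410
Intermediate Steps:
c(g, B) = 19 - 31*B (c(g, B) = -31*B + 19 = 19 - 31*B)
(-1907 + 1885)/(1986 + c(8, -27)) = (-1907 + 1885)/(1986 + (19 - 31*(-27))) = -22/(1986 + (19 + 837)) = -22/(1986 + 856) = -22/2842 = -22*1/2842 = -11/1421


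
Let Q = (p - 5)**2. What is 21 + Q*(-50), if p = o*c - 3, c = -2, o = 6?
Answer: -19979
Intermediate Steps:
p = -15 (p = 6*(-2) - 3 = -12 - 3 = -15)
Q = 400 (Q = (-15 - 5)**2 = (-20)**2 = 400)
21 + Q*(-50) = 21 + 400*(-50) = 21 - 20000 = -19979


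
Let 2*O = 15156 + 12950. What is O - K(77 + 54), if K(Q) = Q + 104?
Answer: 13818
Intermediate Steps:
K(Q) = 104 + Q
O = 14053 (O = (15156 + 12950)/2 = (½)*28106 = 14053)
O - K(77 + 54) = 14053 - (104 + (77 + 54)) = 14053 - (104 + 131) = 14053 - 1*235 = 14053 - 235 = 13818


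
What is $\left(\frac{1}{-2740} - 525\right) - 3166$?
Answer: $- \frac{10113341}{2740} \approx -3691.0$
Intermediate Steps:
$\left(\frac{1}{-2740} - 525\right) - 3166 = \left(- \frac{1}{2740} - 525\right) - 3166 = - \frac{1438501}{2740} - 3166 = - \frac{10113341}{2740}$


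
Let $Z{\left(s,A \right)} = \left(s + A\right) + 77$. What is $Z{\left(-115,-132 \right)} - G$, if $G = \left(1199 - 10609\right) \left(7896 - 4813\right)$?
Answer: $29010860$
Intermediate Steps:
$G = -29011030$ ($G = \left(-9410\right) 3083 = -29011030$)
$Z{\left(s,A \right)} = 77 + A + s$ ($Z{\left(s,A \right)} = \left(A + s\right) + 77 = 77 + A + s$)
$Z{\left(-115,-132 \right)} - G = \left(77 - 132 - 115\right) - -29011030 = -170 + 29011030 = 29010860$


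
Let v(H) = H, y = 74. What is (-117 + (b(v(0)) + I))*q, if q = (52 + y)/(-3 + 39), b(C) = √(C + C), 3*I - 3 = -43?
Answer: -2737/6 ≈ -456.17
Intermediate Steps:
I = -40/3 (I = 1 + (⅓)*(-43) = 1 - 43/3 = -40/3 ≈ -13.333)
b(C) = √2*√C (b(C) = √(2*C) = √2*√C)
q = 7/2 (q = (52 + 74)/(-3 + 39) = 126/36 = 126*(1/36) = 7/2 ≈ 3.5000)
(-117 + (b(v(0)) + I))*q = (-117 + (√2*√0 - 40/3))*(7/2) = (-117 + (√2*0 - 40/3))*(7/2) = (-117 + (0 - 40/3))*(7/2) = (-117 - 40/3)*(7/2) = -391/3*7/2 = -2737/6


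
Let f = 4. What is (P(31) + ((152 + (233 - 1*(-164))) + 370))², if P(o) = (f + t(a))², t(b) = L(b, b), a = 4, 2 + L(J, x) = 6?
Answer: 966289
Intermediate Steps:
L(J, x) = 4 (L(J, x) = -2 + 6 = 4)
t(b) = 4
P(o) = 64 (P(o) = (4 + 4)² = 8² = 64)
(P(31) + ((152 + (233 - 1*(-164))) + 370))² = (64 + ((152 + (233 - 1*(-164))) + 370))² = (64 + ((152 + (233 + 164)) + 370))² = (64 + ((152 + 397) + 370))² = (64 + (549 + 370))² = (64 + 919)² = 983² = 966289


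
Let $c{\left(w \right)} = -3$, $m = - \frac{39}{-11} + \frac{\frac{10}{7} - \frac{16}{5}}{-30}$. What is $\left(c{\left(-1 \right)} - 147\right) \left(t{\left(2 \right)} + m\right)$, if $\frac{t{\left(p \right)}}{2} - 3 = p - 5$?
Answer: $- \frac{41632}{77} \approx -540.68$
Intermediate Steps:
$t{\left(p \right)} = -4 + 2 p$ ($t{\left(p \right)} = 6 + 2 \left(p - 5\right) = 6 + 2 \left(-5 + p\right) = 6 + \left(-10 + 2 p\right) = -4 + 2 p$)
$m = \frac{20816}{5775}$ ($m = \left(-39\right) \left(- \frac{1}{11}\right) + \left(10 \cdot \frac{1}{7} - \frac{16}{5}\right) \left(- \frac{1}{30}\right) = \frac{39}{11} + \left(\frac{10}{7} - \frac{16}{5}\right) \left(- \frac{1}{30}\right) = \frac{39}{11} - - \frac{31}{525} = \frac{39}{11} + \frac{31}{525} = \frac{20816}{5775} \approx 3.6045$)
$\left(c{\left(-1 \right)} - 147\right) \left(t{\left(2 \right)} + m\right) = \left(-3 - 147\right) \left(\left(-4 + 2 \cdot 2\right) + \frac{20816}{5775}\right) = - 150 \left(\left(-4 + 4\right) + \frac{20816}{5775}\right) = - 150 \left(0 + \frac{20816}{5775}\right) = \left(-150\right) \frac{20816}{5775} = - \frac{41632}{77}$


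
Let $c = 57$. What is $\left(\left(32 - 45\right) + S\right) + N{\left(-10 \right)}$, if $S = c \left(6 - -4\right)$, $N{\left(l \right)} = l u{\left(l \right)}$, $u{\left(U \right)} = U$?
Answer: $657$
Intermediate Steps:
$N{\left(l \right)} = l^{2}$ ($N{\left(l \right)} = l l = l^{2}$)
$S = 570$ ($S = 57 \left(6 - -4\right) = 57 \left(6 + 4\right) = 57 \cdot 10 = 570$)
$\left(\left(32 - 45\right) + S\right) + N{\left(-10 \right)} = \left(\left(32 - 45\right) + 570\right) + \left(-10\right)^{2} = \left(-13 + 570\right) + 100 = 557 + 100 = 657$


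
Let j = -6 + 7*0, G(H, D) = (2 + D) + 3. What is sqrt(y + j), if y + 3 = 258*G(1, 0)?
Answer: sqrt(1281) ≈ 35.791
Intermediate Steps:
G(H, D) = 5 + D
j = -6 (j = -6 + 0 = -6)
y = 1287 (y = -3 + 258*(5 + 0) = -3 + 258*5 = -3 + 1290 = 1287)
sqrt(y + j) = sqrt(1287 - 6) = sqrt(1281)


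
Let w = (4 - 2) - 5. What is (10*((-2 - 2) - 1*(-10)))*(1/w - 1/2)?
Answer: -50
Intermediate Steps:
w = -3 (w = 2 - 5 = -3)
(10*((-2 - 2) - 1*(-10)))*(1/w - 1/2) = (10*((-2 - 2) - 1*(-10)))*(1/(-3) - 1/2) = (10*(-4 + 10))*(1*(-⅓) - 1*½) = (10*6)*(-⅓ - ½) = 60*(-⅚) = -50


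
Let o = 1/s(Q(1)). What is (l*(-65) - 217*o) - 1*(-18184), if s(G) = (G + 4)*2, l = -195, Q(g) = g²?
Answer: 308373/10 ≈ 30837.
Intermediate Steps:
s(G) = 8 + 2*G (s(G) = (4 + G)*2 = 8 + 2*G)
o = ⅒ (o = 1/(8 + 2*1²) = 1/(8 + 2*1) = 1/(8 + 2) = 1/10 = ⅒ ≈ 0.10000)
(l*(-65) - 217*o) - 1*(-18184) = (-195*(-65) - 217*⅒) - 1*(-18184) = (12675 - 217/10) + 18184 = 126533/10 + 18184 = 308373/10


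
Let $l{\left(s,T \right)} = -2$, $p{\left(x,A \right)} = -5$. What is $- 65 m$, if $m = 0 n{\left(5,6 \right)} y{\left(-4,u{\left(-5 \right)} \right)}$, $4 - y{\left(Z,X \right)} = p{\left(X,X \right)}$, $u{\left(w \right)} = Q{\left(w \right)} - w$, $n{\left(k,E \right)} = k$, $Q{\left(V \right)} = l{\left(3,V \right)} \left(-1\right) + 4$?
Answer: $0$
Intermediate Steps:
$Q{\left(V \right)} = 6$ ($Q{\left(V \right)} = \left(-2\right) \left(-1\right) + 4 = 2 + 4 = 6$)
$u{\left(w \right)} = 6 - w$
$y{\left(Z,X \right)} = 9$ ($y{\left(Z,X \right)} = 4 - -5 = 4 + 5 = 9$)
$m = 0$ ($m = 0 \cdot 5 \cdot 9 = 0 \cdot 9 = 0$)
$- 65 m = \left(-65\right) 0 = 0$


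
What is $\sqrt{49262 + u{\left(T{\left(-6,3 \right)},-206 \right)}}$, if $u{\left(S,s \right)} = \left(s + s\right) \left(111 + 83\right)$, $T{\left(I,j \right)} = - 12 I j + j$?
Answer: $i \sqrt{30666} \approx 175.12 i$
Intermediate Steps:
$T{\left(I,j \right)} = j - 12 I j$ ($T{\left(I,j \right)} = - 12 I j + j = j - 12 I j$)
$u{\left(S,s \right)} = 388 s$ ($u{\left(S,s \right)} = 2 s 194 = 388 s$)
$\sqrt{49262 + u{\left(T{\left(-6,3 \right)},-206 \right)}} = \sqrt{49262 + 388 \left(-206\right)} = \sqrt{49262 - 79928} = \sqrt{-30666} = i \sqrt{30666}$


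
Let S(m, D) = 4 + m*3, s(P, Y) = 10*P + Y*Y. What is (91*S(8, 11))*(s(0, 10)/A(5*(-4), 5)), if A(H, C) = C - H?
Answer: 10192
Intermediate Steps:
s(P, Y) = Y**2 + 10*P (s(P, Y) = 10*P + Y**2 = Y**2 + 10*P)
S(m, D) = 4 + 3*m
(91*S(8, 11))*(s(0, 10)/A(5*(-4), 5)) = (91*(4 + 3*8))*((10**2 + 10*0)/(5 - 5*(-4))) = (91*(4 + 24))*((100 + 0)/(5 - 1*(-20))) = (91*28)*(100/(5 + 20)) = 2548*(100/25) = 2548*(100*(1/25)) = 2548*4 = 10192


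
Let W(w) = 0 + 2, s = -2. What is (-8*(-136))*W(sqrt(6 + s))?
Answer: 2176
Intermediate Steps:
W(w) = 2
(-8*(-136))*W(sqrt(6 + s)) = -8*(-136)*2 = 1088*2 = 2176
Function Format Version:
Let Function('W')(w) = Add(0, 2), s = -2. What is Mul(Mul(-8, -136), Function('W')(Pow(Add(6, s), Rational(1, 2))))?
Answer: 2176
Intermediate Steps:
Function('W')(w) = 2
Mul(Mul(-8, -136), Function('W')(Pow(Add(6, s), Rational(1, 2)))) = Mul(Mul(-8, -136), 2) = Mul(1088, 2) = 2176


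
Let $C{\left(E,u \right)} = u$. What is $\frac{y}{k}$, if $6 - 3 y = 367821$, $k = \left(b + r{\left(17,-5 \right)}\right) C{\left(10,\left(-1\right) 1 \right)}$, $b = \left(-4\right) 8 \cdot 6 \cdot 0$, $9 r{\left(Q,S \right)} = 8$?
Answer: $\frac{1103445}{8} \approx 1.3793 \cdot 10^{5}$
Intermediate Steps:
$r{\left(Q,S \right)} = \frac{8}{9}$ ($r{\left(Q,S \right)} = \frac{1}{9} \cdot 8 = \frac{8}{9}$)
$b = 0$ ($b = \left(-32\right) 0 = 0$)
$k = - \frac{8}{9}$ ($k = \left(0 + \frac{8}{9}\right) \left(\left(-1\right) 1\right) = \frac{8}{9} \left(-1\right) = - \frac{8}{9} \approx -0.88889$)
$y = -122605$ ($y = 2 - 122607 = -122605$)
$\frac{y}{k} = - \frac{122605}{- \frac{8}{9}} = \left(-122605\right) \left(- \frac{9}{8}\right) = \frac{1103445}{8}$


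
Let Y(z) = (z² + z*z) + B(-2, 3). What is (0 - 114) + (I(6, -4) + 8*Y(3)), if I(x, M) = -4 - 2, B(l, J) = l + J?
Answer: 32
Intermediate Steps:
B(l, J) = J + l
I(x, M) = -6
Y(z) = 1 + 2*z² (Y(z) = (z² + z*z) + (3 - 2) = (z² + z²) + 1 = 2*z² + 1 = 1 + 2*z²)
(0 - 114) + (I(6, -4) + 8*Y(3)) = (0 - 114) + (-6 + 8*(1 + 2*3²)) = -114 + (-6 + 8*(1 + 2*9)) = -114 + (-6 + 8*(1 + 18)) = -114 + (-6 + 8*19) = -114 + (-6 + 152) = -114 + 146 = 32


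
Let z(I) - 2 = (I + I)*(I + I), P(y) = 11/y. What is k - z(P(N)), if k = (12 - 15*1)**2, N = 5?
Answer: -309/25 ≈ -12.360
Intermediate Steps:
z(I) = 2 + 4*I**2 (z(I) = 2 + (I + I)*(I + I) = 2 + (2*I)*(2*I) = 2 + 4*I**2)
k = 9 (k = (12 - 15)**2 = (-3)**2 = 9)
k - z(P(N)) = 9 - (2 + 4*(11/5)**2) = 9 - (2 + 4*(121/25)) = 9 - (2 + 484/25) = 9 - 1*534/25 = 9 - 534/25 = -309/25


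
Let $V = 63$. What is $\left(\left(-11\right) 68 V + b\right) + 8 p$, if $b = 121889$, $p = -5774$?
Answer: $28573$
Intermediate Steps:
$\left(\left(-11\right) 68 V + b\right) + 8 p = \left(\left(-11\right) 68 \cdot 63 + 121889\right) + 8 \left(-5774\right) = \left(\left(-748\right) 63 + 121889\right) - 46192 = \left(-47124 + 121889\right) - 46192 = 74765 - 46192 = 28573$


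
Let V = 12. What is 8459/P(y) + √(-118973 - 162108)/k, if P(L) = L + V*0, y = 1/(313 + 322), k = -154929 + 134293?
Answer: 5371465 - I*√281081/20636 ≈ 5.3715e+6 - 0.025692*I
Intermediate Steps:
k = -20636
y = 1/635 ≈ 0.0015748
P(L) = L (P(L) = L + 12*0 = L + 0 = L)
8459/P(y) + √(-118973 - 162108)/k = 8459/(1/635) + √(-118973 - 162108)/(-20636) = 8459*635 + √(-281081)*(-1/20636) = 5371465 + (I*√281081)*(-1/20636) = 5371465 - I*√281081/20636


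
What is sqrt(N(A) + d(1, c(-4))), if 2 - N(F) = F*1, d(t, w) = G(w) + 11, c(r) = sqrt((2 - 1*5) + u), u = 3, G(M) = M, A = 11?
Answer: sqrt(2) ≈ 1.4142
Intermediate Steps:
c(r) = 0 (c(r) = sqrt((2 - 1*5) + 3) = sqrt((2 - 5) + 3) = sqrt(-3 + 3) = sqrt(0) = 0)
d(t, w) = 11 + w (d(t, w) = w + 11 = 11 + w)
N(F) = 2 - F
sqrt(N(A) + d(1, c(-4))) = sqrt((2 - 1*11) + (11 + 0)) = sqrt((2 - 11) + 11) = sqrt(-9 + 11) = sqrt(2)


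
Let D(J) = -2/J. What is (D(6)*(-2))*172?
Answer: 344/3 ≈ 114.67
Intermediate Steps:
(D(6)*(-2))*172 = (-2/6*(-2))*172 = (-2*⅙*(-2))*172 = -⅓*(-2)*172 = (⅔)*172 = 344/3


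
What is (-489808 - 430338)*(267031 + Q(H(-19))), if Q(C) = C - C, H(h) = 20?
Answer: -245707506526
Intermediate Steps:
Q(C) = 0
(-489808 - 430338)*(267031 + Q(H(-19))) = (-489808 - 430338)*(267031 + 0) = -920146*267031 = -245707506526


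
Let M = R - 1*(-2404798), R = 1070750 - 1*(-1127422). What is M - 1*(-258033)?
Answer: 4861003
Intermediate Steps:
R = 2198172 (R = 1070750 + 1127422 = 2198172)
M = 4602970 (M = 2198172 - 1*(-2404798) = 2198172 + 2404798 = 4602970)
M - 1*(-258033) = 4602970 - 1*(-258033) = 4602970 + 258033 = 4861003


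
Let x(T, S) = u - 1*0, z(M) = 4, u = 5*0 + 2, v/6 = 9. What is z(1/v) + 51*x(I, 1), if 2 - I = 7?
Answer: 106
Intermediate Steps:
v = 54 (v = 6*9 = 54)
u = 2 (u = 0 + 2 = 2)
I = -5 (I = 2 - 1*7 = 2 - 7 = -5)
x(T, S) = 2 (x(T, S) = 2 - 1*0 = 2 + 0 = 2)
z(1/v) + 51*x(I, 1) = 4 + 51*2 = 4 + 102 = 106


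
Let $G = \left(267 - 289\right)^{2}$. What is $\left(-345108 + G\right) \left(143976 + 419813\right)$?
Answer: $-194295220336$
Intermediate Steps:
$G = 484$ ($G = \left(-22\right)^{2} = 484$)
$\left(-345108 + G\right) \left(143976 + 419813\right) = \left(-345108 + 484\right) \left(143976 + 419813\right) = \left(-344624\right) 563789 = -194295220336$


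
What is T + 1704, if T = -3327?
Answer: -1623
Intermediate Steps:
T + 1704 = -3327 + 1704 = -1623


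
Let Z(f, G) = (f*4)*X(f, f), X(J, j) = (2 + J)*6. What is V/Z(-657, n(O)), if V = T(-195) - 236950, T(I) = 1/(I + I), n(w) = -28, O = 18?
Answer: -92410501/4027935600 ≈ -0.022942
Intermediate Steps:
X(J, j) = 12 + 6*J
T(I) = 1/(2*I)
Z(f, G) = 4*f*(12 + 6*f) (Z(f, G) = (f*4)*(12 + 6*f) = (4*f)*(12 + 6*f) = 4*f*(12 + 6*f))
V = -92410501/390 (V = (½)/(-195) - 236950 = (½)*(-1/195) - 236950 = -1/390 - 236950 = -92410501/390 ≈ -2.3695e+5)
V/Z(-657, n(O)) = -92410501*(-1/(15768*(2 - 657)))/390 = -92410501/(390*(24*(-657)*(-655))) = -92410501/390/10328040 = -92410501/390*1/10328040 = -92410501/4027935600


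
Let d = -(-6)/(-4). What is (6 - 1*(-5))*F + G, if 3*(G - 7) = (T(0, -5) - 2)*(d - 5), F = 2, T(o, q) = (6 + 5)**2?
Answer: -1373/6 ≈ -228.83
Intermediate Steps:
T(o, q) = 121 (T(o, q) = 11**2 = 121)
d = -3/2 (d = -(-6)*(-1)/4 = -2*3/4 = -3/2 ≈ -1.5000)
G = -1505/6 (G = 7 + ((121 - 2)*(-3/2 - 5))/3 = 7 + (119*(-13/2))/3 = 7 + (1/3)*(-1547/2) = 7 - 1547/6 = -1505/6 ≈ -250.83)
(6 - 1*(-5))*F + G = (6 - 1*(-5))*2 - 1505/6 = (6 + 5)*2 - 1505/6 = 11*2 - 1505/6 = 22 - 1505/6 = -1373/6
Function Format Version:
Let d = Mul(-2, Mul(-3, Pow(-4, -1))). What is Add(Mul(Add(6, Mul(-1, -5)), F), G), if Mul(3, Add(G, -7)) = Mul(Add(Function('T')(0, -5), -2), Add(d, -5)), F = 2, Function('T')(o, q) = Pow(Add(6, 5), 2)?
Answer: Rational(-1373, 6) ≈ -228.83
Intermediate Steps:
Function('T')(o, q) = 121 (Function('T')(o, q) = Pow(11, 2) = 121)
d = Rational(-3, 2) (d = Mul(-2, Mul(-3, Rational(-1, 4))) = Mul(-2, Rational(3, 4)) = Rational(-3, 2) ≈ -1.5000)
G = Rational(-1505, 6) (G = Add(7, Mul(Rational(1, 3), Mul(Add(121, -2), Add(Rational(-3, 2), -5)))) = Add(7, Mul(Rational(1, 3), Mul(119, Rational(-13, 2)))) = Add(7, Mul(Rational(1, 3), Rational(-1547, 2))) = Add(7, Rational(-1547, 6)) = Rational(-1505, 6) ≈ -250.83)
Add(Mul(Add(6, Mul(-1, -5)), F), G) = Add(Mul(Add(6, Mul(-1, -5)), 2), Rational(-1505, 6)) = Add(Mul(Add(6, 5), 2), Rational(-1505, 6)) = Add(Mul(11, 2), Rational(-1505, 6)) = Add(22, Rational(-1505, 6)) = Rational(-1373, 6)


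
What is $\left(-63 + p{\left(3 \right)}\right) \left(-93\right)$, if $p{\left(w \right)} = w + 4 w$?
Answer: $4464$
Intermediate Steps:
$p{\left(w \right)} = 5 w$
$\left(-63 + p{\left(3 \right)}\right) \left(-93\right) = \left(-63 + 5 \cdot 3\right) \left(-93\right) = \left(-63 + 15\right) \left(-93\right) = \left(-48\right) \left(-93\right) = 4464$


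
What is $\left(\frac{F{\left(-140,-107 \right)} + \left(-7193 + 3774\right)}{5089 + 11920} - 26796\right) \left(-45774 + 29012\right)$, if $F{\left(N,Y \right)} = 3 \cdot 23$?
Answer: $\frac{7639725927668}{17009} \approx 4.4916 \cdot 10^{8}$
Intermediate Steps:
$F{\left(N,Y \right)} = 69$
$\left(\frac{F{\left(-140,-107 \right)} + \left(-7193 + 3774\right)}{5089 + 11920} - 26796\right) \left(-45774 + 29012\right) = \left(\frac{69 + \left(-7193 + 3774\right)}{5089 + 11920} - 26796\right) \left(-45774 + 29012\right) = \left(\frac{69 - 3419}{17009} - 26796\right) \left(-16762\right) = \left(\left(-3350\right) \frac{1}{17009} - 26796\right) \left(-16762\right) = \left(- \frac{3350}{17009} - 26796\right) \left(-16762\right) = \left(- \frac{455776514}{17009}\right) \left(-16762\right) = \frac{7639725927668}{17009}$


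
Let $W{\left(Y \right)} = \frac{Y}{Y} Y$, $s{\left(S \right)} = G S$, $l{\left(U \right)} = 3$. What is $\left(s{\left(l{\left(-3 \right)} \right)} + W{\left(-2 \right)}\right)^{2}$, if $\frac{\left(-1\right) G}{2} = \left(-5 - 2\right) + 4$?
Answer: $256$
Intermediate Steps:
$G = 6$ ($G = - 2 \left(\left(-5 - 2\right) + 4\right) = - 2 \left(-7 + 4\right) = \left(-2\right) \left(-3\right) = 6$)
$s{\left(S \right)} = 6 S$
$W{\left(Y \right)} = Y$ ($W{\left(Y \right)} = 1 Y = Y$)
$\left(s{\left(l{\left(-3 \right)} \right)} + W{\left(-2 \right)}\right)^{2} = \left(6 \cdot 3 - 2\right)^{2} = \left(18 - 2\right)^{2} = 16^{2} = 256$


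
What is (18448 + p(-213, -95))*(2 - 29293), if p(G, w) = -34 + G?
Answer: -533125491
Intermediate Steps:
(18448 + p(-213, -95))*(2 - 29293) = (18448 + (-34 - 213))*(2 - 29293) = (18448 - 247)*(-29291) = 18201*(-29291) = -533125491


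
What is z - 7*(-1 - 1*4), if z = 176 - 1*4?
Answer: 207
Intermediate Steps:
z = 172 (z = 176 - 4 = 172)
z - 7*(-1 - 1*4) = 172 - 7*(-1 - 1*4) = 172 - 7*(-1 - 4) = 172 - 7*(-5) = 172 + 35 = 207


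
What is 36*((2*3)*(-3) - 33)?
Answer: -1836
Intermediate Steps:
36*((2*3)*(-3) - 33) = 36*(6*(-3) - 33) = 36*(-18 - 33) = 36*(-51) = -1836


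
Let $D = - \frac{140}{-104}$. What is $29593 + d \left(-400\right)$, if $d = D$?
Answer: $\frac{377709}{13} \approx 29055.0$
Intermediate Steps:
$D = \frac{35}{26}$ ($D = \left(-140\right) \left(- \frac{1}{104}\right) = \frac{35}{26} \approx 1.3462$)
$d = \frac{35}{26} \approx 1.3462$
$29593 + d \left(-400\right) = 29593 + \frac{35}{26} \left(-400\right) = 29593 - \frac{7000}{13} = \frac{377709}{13}$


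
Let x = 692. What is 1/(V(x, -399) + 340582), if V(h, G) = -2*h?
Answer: 1/339198 ≈ 2.9481e-6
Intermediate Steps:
1/(V(x, -399) + 340582) = 1/(-2*692 + 340582) = 1/(-1384 + 340582) = 1/339198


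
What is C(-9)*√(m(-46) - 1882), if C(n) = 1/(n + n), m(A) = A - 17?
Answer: -I*√1945/18 ≈ -2.4501*I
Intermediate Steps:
m(A) = -17 + A
C(n) = 1/(2*n)
C(-9)*√(m(-46) - 1882) = ((½)/(-9))*√((-17 - 46) - 1882) = ((½)*(-⅑))*√(-63 - 1882) = -I*√1945/18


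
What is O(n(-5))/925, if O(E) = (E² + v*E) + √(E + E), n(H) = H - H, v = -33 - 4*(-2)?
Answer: 0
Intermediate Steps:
v = -25 (v = -33 + 8 = -25)
n(H) = 0
O(E) = E² - 25*E + √2*√E (O(E) = (E² - 25*E) + √(E + E) = (E² - 25*E) + √(2*E) = (E² - 25*E) + √2*√E = E² - 25*E + √2*√E)
O(n(-5))/925 = (0² - 25*0 + √2*√0)/925 = (0 + 0 + √2*0)*(1/925) = (0 + 0 + 0)*(1/925) = 0*(1/925) = 0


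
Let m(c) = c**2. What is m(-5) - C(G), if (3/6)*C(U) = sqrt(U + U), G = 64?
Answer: 25 - 16*sqrt(2) ≈ 2.3726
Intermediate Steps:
C(U) = 2*sqrt(2)*sqrt(U) (C(U) = 2*sqrt(U + U) = 2*sqrt(2*U) = 2*(sqrt(2)*sqrt(U)) = 2*sqrt(2)*sqrt(U))
m(-5) - C(G) = (-5)**2 - 2*sqrt(2)*sqrt(64) = 25 - 2*sqrt(2)*8 = 25 - 16*sqrt(2)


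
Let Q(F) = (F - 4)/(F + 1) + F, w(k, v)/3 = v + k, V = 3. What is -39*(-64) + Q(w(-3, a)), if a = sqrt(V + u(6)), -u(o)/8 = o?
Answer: 2*(10157*I + 11160*sqrt(5))/(8*I + 9*sqrt(5)) ≈ 2488.1 + 20.339*I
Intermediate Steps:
u(o) = -8*o
a = 3*I*sqrt(5) (a = sqrt(3 - 8*6) = sqrt(3 - 48) = sqrt(-45) = 3*I*sqrt(5) ≈ 6.7082*I)
w(k, v) = 3*k + 3*v (w(k, v) = 3*(v + k) = 3*(k + v) = 3*k + 3*v)
Q(F) = F + (-4 + F)/(1 + F) (Q(F) = (-4 + F)/(1 + F) + F = F + (-4 + F)/(1 + F))
-39*(-64) + Q(w(-3, a)) = -39*(-64) + (-4 + (3*(-3) + 3*(3*I*sqrt(5)))**2 + 2*(3*(-3) + 3*(3*I*sqrt(5))))/(1 + (3*(-3) + 3*(3*I*sqrt(5)))) = 2496 + (-4 + (-9 + 9*I*sqrt(5))**2 + 2*(-9 + 9*I*sqrt(5)))/(1 + (-9 + 9*I*sqrt(5))) = 2496 + (-4 + (-9 + 9*I*sqrt(5))**2 + (-18 + 18*I*sqrt(5)))/(-8 + 9*I*sqrt(5)) = 2496 + (-22 + (-9 + 9*I*sqrt(5))**2 + 18*I*sqrt(5))/(-8 + 9*I*sqrt(5))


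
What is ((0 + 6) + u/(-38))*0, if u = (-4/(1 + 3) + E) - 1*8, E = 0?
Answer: 0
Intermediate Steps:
u = -9 (u = (-4/(1 + 3) + 0) - 1*8 = (-4/4 + 0) - 8 = (-4*1/4 + 0) - 8 = (-1 + 0) - 8 = -1 - 8 = -9)
((0 + 6) + u/(-38))*0 = ((0 + 6) - 9/(-38))*0 = (6 - 9*(-1/38))*0 = (6 + 9/38)*0 = (237/38)*0 = 0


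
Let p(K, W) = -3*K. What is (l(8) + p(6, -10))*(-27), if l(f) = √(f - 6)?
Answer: 486 - 27*√2 ≈ 447.82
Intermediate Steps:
l(f) = √(-6 + f)
(l(8) + p(6, -10))*(-27) = (√(-6 + 8) - 3*6)*(-27) = (√2 - 18)*(-27) = (-18 + √2)*(-27) = 486 - 27*√2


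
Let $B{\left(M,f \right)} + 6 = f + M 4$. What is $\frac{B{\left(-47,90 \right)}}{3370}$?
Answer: $- \frac{52}{1685} \approx -0.030861$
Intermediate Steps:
$B{\left(M,f \right)} = -6 + f + 4 M$ ($B{\left(M,f \right)} = -6 + \left(f + M 4\right) = -6 + \left(f + 4 M\right) = -6 + f + 4 M$)
$\frac{B{\left(-47,90 \right)}}{3370} = \frac{-6 + 90 + 4 \left(-47\right)}{3370} = \left(-6 + 90 - 188\right) \frac{1}{3370} = \left(-104\right) \frac{1}{3370} = - \frac{52}{1685}$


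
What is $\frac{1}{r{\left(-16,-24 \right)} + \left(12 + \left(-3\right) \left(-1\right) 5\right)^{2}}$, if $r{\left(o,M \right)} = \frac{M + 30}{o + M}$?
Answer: $\frac{20}{14577} \approx 0.001372$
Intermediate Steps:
$r{\left(o,M \right)} = \frac{30 + M}{M + o}$
$\frac{1}{r{\left(-16,-24 \right)} + \left(12 + \left(-3\right) \left(-1\right) 5\right)^{2}} = \frac{1}{\frac{30 - 24}{-24 - 16} + \left(12 + \left(-3\right) \left(-1\right) 5\right)^{2}} = \frac{1}{\frac{1}{-40} \cdot 6 + \left(12 + 3 \cdot 5\right)^{2}} = \frac{1}{\left(- \frac{1}{40}\right) 6 + \left(12 + 15\right)^{2}} = \frac{1}{- \frac{3}{20} + 27^{2}} = \frac{1}{- \frac{3}{20} + 729} = \frac{1}{\frac{14577}{20}} = \frac{20}{14577}$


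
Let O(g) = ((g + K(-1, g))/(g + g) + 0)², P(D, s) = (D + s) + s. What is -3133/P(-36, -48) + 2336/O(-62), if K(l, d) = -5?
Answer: 4755284389/592548 ≈ 8025.1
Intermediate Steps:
P(D, s) = D + 2*s
O(g) = (-5 + g)²/(4*g²) (O(g) = ((g - 5)/(g + g) + 0)² = ((-5 + g)/((2*g)) + 0)² = ((-5 + g)*(1/(2*g)) + 0)² = ((-5 + g)/(2*g) + 0)² = ((-5 + g)/(2*g))² = (-5 + g)²/(4*g²))
-3133/P(-36, -48) + 2336/O(-62) = -3133/(-36 + 2*(-48)) + 2336/(((¼)*(-5 - 62)²/(-62)²)) = -3133/(-36 - 96) + 2336/(((¼)*(1/3844)*(-67)²)) = -3133/(-132) + 2336/(((¼)*(1/3844)*4489)) = -3133*(-1/132) + 2336/(4489/15376) = 3133/132 + 2336*(15376/4489) = 3133/132 + 35918336/4489 = 4755284389/592548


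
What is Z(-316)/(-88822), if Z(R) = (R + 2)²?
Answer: -49298/44411 ≈ -1.1100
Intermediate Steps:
Z(R) = (2 + R)²
Z(-316)/(-88822) = (2 - 316)²/(-88822) = (-314)²*(-1/88822) = 98596*(-1/88822) = -49298/44411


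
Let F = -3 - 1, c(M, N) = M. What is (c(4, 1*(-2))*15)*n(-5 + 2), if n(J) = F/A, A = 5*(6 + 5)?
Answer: -48/11 ≈ -4.3636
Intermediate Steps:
A = 55 (A = 5*11 = 55)
F = -4
n(J) = -4/55
(c(4, 1*(-2))*15)*n(-5 + 2) = (4*15)*(-4/55) = 60*(-4/55) = -48/11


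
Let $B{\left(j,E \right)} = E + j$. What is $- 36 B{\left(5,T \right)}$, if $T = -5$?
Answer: $0$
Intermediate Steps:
$- 36 B{\left(5,T \right)} = - 36 \left(-5 + 5\right) = \left(-36\right) 0 = 0$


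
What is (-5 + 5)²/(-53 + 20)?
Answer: 0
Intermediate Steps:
(-5 + 5)²/(-53 + 20) = 0²/(-33) = -1/33*0 = 0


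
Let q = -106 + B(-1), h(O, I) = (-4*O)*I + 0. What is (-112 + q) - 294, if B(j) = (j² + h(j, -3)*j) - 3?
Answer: -502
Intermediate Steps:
h(O, I) = -4*I*O (h(O, I) = -4*I*O + 0 = -4*I*O)
B(j) = -3 + 13*j² (B(j) = (j² + (-4*(-3)*j)*j) - 3 = (j² + (12*j)*j) - 3 = (j² + 12*j²) - 3 = 13*j² - 3 = -3 + 13*j²)
q = -96 (q = -106 + (-3 + 13*(-1)²) = -106 + (-3 + 13*1) = -106 + (-3 + 13) = -106 + 10 = -96)
(-112 + q) - 294 = (-112 - 96) - 294 = -208 - 294 = -502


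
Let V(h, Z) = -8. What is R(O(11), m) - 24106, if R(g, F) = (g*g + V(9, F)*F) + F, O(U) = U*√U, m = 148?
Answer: -23811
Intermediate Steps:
O(U) = U^(3/2)
R(g, F) = g² - 7*F (R(g, F) = (g*g - 8*F) + F = (g² - 8*F) + F = g² - 7*F)
R(O(11), m) - 24106 = ((11^(3/2))² - 7*148) - 24106 = ((11*√11)² - 1036) - 24106 = (1331 - 1036) - 24106 = 295 - 24106 = -23811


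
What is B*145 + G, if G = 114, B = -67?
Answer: -9601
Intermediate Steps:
B*145 + G = -67*145 + 114 = -9715 + 114 = -9601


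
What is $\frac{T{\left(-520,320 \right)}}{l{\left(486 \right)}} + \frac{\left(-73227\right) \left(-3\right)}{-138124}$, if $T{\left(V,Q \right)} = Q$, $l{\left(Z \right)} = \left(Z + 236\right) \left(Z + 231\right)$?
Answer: $- \frac{8119924451}{5107371684} \approx -1.5898$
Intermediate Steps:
$l{\left(Z \right)} = \left(231 + Z\right) \left(236 + Z\right)$ ($l{\left(Z \right)} = \left(236 + Z\right) \left(231 + Z\right) = \left(231 + Z\right) \left(236 + Z\right)$)
$\frac{T{\left(-520,320 \right)}}{l{\left(486 \right)}} + \frac{\left(-73227\right) \left(-3\right)}{-138124} = \frac{320}{54516 + 486^{2} + 467 \cdot 486} + \frac{\left(-73227\right) \left(-3\right)}{-138124} = \frac{320}{54516 + 236196 + 226962} + 219681 \left(- \frac{1}{138124}\right) = \frac{320}{517674} - \frac{31383}{19732} = 320 \cdot \frac{1}{517674} - \frac{31383}{19732} = \frac{160}{258837} - \frac{31383}{19732} = - \frac{8119924451}{5107371684}$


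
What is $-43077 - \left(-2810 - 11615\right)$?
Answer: $-28652$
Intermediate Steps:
$-43077 - \left(-2810 - 11615\right) = -43077 - -14425 = -43077 + 14425 = -28652$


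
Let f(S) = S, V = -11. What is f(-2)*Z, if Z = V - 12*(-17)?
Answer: -386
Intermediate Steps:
Z = 193 (Z = -11 - 12*(-17) = -11 + 204 = 193)
f(-2)*Z = -2*193 = -386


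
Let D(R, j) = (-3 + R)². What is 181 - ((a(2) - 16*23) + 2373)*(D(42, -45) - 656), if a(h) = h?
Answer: -1735874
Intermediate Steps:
181 - ((a(2) - 16*23) + 2373)*(D(42, -45) - 656) = 181 - ((2 - 16*23) + 2373)*((-3 + 42)² - 656) = 181 - ((2 - 368) + 2373)*(39² - 656) = 181 - (-366 + 2373)*(1521 - 656) = 181 - 2007*865 = 181 - 1*1736055 = 181 - 1736055 = -1735874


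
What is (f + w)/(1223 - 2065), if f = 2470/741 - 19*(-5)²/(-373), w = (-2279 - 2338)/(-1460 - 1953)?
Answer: -11380219/1607860887 ≈ -0.0070779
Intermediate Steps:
w = 4617/3413 (w = -4617/(-3413) = -4617*(-1/3413) = 4617/3413 ≈ 1.3528)
f = 5155/1119 (f = 2470*(1/741) - 19*25*(-1/373) = 10/3 - 475*(-1/373) = 10/3 + 475/373 = 5155/1119 ≈ 4.6068)
(f + w)/(1223 - 2065) = (5155/1119 + 4617/3413)/(1223 - 2065) = (22760438/3819147)/(-842) = (22760438/3819147)*(-1/842) = -11380219/1607860887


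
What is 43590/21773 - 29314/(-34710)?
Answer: 1075631311/377870415 ≈ 2.8466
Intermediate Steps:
43590/21773 - 29314/(-34710) = 43590*(1/21773) - 29314*(-1/34710) = 43590/21773 + 14657/17355 = 1075631311/377870415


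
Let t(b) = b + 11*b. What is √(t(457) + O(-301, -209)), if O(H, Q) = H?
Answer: √5183 ≈ 71.993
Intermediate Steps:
t(b) = 12*b
√(t(457) + O(-301, -209)) = √(12*457 - 301) = √(5484 - 301) = √5183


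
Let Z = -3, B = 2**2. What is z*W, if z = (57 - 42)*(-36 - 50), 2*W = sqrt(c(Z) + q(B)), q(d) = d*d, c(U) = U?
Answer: -645*sqrt(13) ≈ -2325.6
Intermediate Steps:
B = 4
q(d) = d**2
W = sqrt(13)/2 (W = sqrt(-3 + 4**2)/2 = sqrt(-3 + 16)/2 = sqrt(13)/2 ≈ 1.8028)
z = -1290 (z = 15*(-86) = -1290)
z*W = -645*sqrt(13)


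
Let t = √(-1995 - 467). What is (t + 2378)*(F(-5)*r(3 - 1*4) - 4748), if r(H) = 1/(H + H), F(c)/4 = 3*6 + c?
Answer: -11352572 - 4774*I*√2462 ≈ -1.1353e+7 - 2.3688e+5*I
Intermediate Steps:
F(c) = 72 + 4*c (F(c) = 4*(3*6 + c) = 4*(18 + c) = 72 + 4*c)
r(H) = 1/(2*H)
t = I*√2462 (t = √(-2462) = I*√2462 ≈ 49.619*I)
(t + 2378)*(F(-5)*r(3 - 1*4) - 4748) = (I*√2462 + 2378)*((72 + 4*(-5))*(1/(2*(3 - 1*4))) - 4748) = (2378 + I*√2462)*((72 - 20)*(1/(2*(3 - 4))) - 4748) = (2378 + I*√2462)*(52*((½)/(-1)) - 4748) = (2378 + I*√2462)*(52*((½)*(-1)) - 4748) = (2378 + I*√2462)*(52*(-½) - 4748) = (2378 + I*√2462)*(-26 - 4748) = (2378 + I*√2462)*(-4774) = -11352572 - 4774*I*√2462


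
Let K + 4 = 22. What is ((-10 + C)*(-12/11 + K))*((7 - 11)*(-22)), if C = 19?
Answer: 13392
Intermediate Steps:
K = 18 (K = -4 + 22 = 18)
((-10 + C)*(-12/11 + K))*((7 - 11)*(-22)) = ((-10 + 19)*(-12/11 + 18))*((7 - 11)*(-22)) = (9*(-12*1/11 + 18))*(-4*(-22)) = (9*(-12/11 + 18))*88 = (9*(186/11))*88 = (1674/11)*88 = 13392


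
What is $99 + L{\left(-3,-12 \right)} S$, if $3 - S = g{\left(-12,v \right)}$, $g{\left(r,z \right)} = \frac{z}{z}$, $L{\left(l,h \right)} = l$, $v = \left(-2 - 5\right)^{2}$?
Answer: $93$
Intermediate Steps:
$v = 49$ ($v = \left(-7\right)^{2} = 49$)
$g{\left(r,z \right)} = 1$
$S = 2$ ($S = 3 - 1 = 2$)
$99 + L{\left(-3,-12 \right)} S = 99 - 6 = 93$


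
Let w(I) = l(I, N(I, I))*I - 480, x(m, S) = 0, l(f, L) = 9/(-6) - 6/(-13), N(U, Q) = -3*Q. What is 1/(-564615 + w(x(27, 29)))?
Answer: -1/565095 ≈ -1.7696e-6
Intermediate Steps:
l(f, L) = -27/26 (l(f, L) = 9*(-⅙) - 6*(-1/13) = -3/2 + 6/13 = -27/26)
w(I) = -480 - 27*I/26 (w(I) = -27*I/26 - 480 = -480 - 27*I/26)
1/(-564615 + w(x(27, 29))) = 1/(-564615 + (-480 - 27/26*0)) = 1/(-564615 + (-480 + 0)) = 1/(-564615 - 480) = 1/(-565095) = -1/565095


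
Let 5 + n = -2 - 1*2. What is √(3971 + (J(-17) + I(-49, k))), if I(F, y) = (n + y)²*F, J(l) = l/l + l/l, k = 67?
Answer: 43*I*√87 ≈ 401.08*I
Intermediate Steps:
n = -9 (n = -5 + (-2 - 1*2) = -5 + (-2 - 2) = -5 - 4 = -9)
J(l) = 2 (J(l) = 1 + 1 = 2)
I(F, y) = F*(-9 + y)² (I(F, y) = (-9 + y)²*F = F*(-9 + y)²)
√(3971 + (J(-17) + I(-49, k))) = √(3971 + (2 - 49*(-9 + 67)²)) = √(3971 + (2 - 49*58²)) = √(3971 + (2 - 49*3364)) = √(3971 + (2 - 164836)) = √(3971 - 164834) = √(-160863) = 43*I*√87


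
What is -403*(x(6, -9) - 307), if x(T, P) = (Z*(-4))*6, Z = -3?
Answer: 94705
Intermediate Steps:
x(T, P) = 72 (x(T, P) = -3*(-4)*6 = 12*6 = 72)
-403*(x(6, -9) - 307) = -403*(72 - 307) = -403*(-235) = 94705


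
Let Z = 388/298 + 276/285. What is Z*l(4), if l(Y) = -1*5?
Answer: -32138/2831 ≈ -11.352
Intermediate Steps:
l(Y) = -5
Z = 32138/14155 (Z = 388*(1/298) + 276*(1/285) = 194/149 + 92/95 = 32138/14155 ≈ 2.2704)
Z*l(4) = (32138/14155)*(-5) = -32138/2831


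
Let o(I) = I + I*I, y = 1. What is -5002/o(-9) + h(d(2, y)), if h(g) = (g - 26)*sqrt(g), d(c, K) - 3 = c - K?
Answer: -4085/36 ≈ -113.47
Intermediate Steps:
d(c, K) = 3 + c - K (d(c, K) = 3 + (c - K) = 3 + c - K)
o(I) = I + I**2
h(g) = sqrt(g)*(-26 + g) (h(g) = (-26 + g)*sqrt(g) = sqrt(g)*(-26 + g))
-5002/o(-9) + h(d(2, y)) = -5002*(-1/(9*(1 - 9))) + sqrt(3 + 2 - 1*1)*(-26 + (3 + 2 - 1*1)) = -5002/((-9*(-8))) + sqrt(3 + 2 - 1)*(-26 + (3 + 2 - 1)) = -5002/72 + sqrt(4)*(-26 + 4) = -5002*1/72 + 2*(-22) = -2501/36 - 44 = -4085/36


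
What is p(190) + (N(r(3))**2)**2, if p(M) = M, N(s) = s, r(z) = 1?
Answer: 191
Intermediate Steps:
p(190) + (N(r(3))**2)**2 = 190 + (1**2)**2 = 190 + 1**2 = 190 + 1 = 191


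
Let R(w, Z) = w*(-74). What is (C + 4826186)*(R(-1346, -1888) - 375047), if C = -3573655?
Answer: -345000896233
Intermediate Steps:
R(w, Z) = -74*w
(C + 4826186)*(R(-1346, -1888) - 375047) = (-3573655 + 4826186)*(-74*(-1346) - 375047) = 1252531*(99604 - 375047) = 1252531*(-275443) = -345000896233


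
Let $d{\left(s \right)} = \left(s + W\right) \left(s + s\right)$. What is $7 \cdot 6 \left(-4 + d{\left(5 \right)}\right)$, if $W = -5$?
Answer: $-168$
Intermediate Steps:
$d{\left(s \right)} = 2 s \left(-5 + s\right)$ ($d{\left(s \right)} = \left(s - 5\right) \left(s + s\right) = \left(-5 + s\right) 2 s = 2 s \left(-5 + s\right)$)
$7 \cdot 6 \left(-4 + d{\left(5 \right)}\right) = 7 \cdot 6 \left(-4 + 2 \cdot 5 \left(-5 + 5\right)\right) = 42 \left(-4 + 2 \cdot 5 \cdot 0\right) = 42 \left(-4 + 0\right) = 42 \left(-4\right) = -168$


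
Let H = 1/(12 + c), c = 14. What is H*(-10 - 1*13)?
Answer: -23/26 ≈ -0.88461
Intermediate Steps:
H = 1/26 (H = 1/(12 + 14) = 1/26 ≈ 0.038462)
H*(-10 - 1*13) = (-10 - 1*13)/26 = (-10 - 13)/26 = (1/26)*(-23) = -23/26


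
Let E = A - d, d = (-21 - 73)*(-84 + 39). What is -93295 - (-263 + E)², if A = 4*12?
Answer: -19851320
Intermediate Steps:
d = 4230 (d = -94*(-45) = 4230)
A = 48
E = -4182 (E = 48 - 1*4230 = 48 - 4230 = -4182)
-93295 - (-263 + E)² = -93295 - (-263 - 4182)² = -93295 - 1*(-4445)² = -93295 - 1*19758025 = -93295 - 19758025 = -19851320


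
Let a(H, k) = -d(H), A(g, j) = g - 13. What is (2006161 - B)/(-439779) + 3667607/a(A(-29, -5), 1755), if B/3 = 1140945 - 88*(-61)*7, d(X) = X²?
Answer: -536746224575/258590052 ≈ -2075.7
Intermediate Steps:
A(g, j) = -13 + g
a(H, k) = -H²
B = 3535563 (B = 3*(1140945 - 88*(-61)*7) = 3*(1140945 + 5368*7) = 3*(1140945 + 37576) = 3*1178521 = 3535563)
(2006161 - B)/(-439779) + 3667607/a(A(-29, -5), 1755) = (2006161 - 1*3535563)/(-439779) + 3667607/((-(-13 - 29)²)) = (2006161 - 3535563)*(-1/439779) + 3667607/((-1*(-42)²)) = -1529402*(-1/439779) + 3667607/((-1*1764)) = 1529402/439779 + 3667607/(-1764) = 1529402/439779 + 3667607*(-1/1764) = 1529402/439779 - 3667607/1764 = -536746224575/258590052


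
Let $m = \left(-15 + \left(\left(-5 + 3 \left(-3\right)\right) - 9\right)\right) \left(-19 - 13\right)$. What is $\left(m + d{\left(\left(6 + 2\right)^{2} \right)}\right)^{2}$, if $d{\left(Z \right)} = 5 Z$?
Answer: $2359296$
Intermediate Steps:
$m = 1216$ ($m = \left(-15 - 23\right) \left(-32\right) = \left(-38\right) \left(-32\right) = 1216$)
$\left(m + d{\left(\left(6 + 2\right)^{2} \right)}\right)^{2} = \left(1216 + 5 \left(6 + 2\right)^{2}\right)^{2} = \left(1216 + 5 \cdot 8^{2}\right)^{2} = \left(1216 + 5 \cdot 64\right)^{2} = \left(1216 + 320\right)^{2} = 1536^{2} = 2359296$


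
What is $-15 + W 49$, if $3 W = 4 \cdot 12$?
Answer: $769$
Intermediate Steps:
$W = 16$ ($W = \frac{4 \cdot 12}{3} = \frac{1}{3} \cdot 48 = 16$)
$-15 + W 49 = -15 + 16 \cdot 49 = -15 + 784 = 769$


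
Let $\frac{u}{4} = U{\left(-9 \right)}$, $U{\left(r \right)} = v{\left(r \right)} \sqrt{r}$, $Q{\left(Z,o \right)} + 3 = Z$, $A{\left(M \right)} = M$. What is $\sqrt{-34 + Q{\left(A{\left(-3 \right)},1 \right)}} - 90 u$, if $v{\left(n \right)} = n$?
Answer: $2 i \left(4860 + \sqrt{10}\right) \approx 9726.3 i$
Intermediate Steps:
$Q{\left(Z,o \right)} = -3 + Z$
$U{\left(r \right)} = r^{\frac{3}{2}}$ ($U{\left(r \right)} = r \sqrt{r} = r^{\frac{3}{2}}$)
$u = - 108 i$ ($u = 4 \left(-9\right)^{\frac{3}{2}} = 4 \left(- 27 i\right) = - 108 i \approx - 108.0 i$)
$\sqrt{-34 + Q{\left(A{\left(-3 \right)},1 \right)}} - 90 u = \sqrt{-34 - 6} - 90 \left(- 108 i\right) = \sqrt{-34 - 6} + 9720 i = \sqrt{-40} + 9720 i = 2 i \sqrt{10} + 9720 i = 9720 i + 2 i \sqrt{10}$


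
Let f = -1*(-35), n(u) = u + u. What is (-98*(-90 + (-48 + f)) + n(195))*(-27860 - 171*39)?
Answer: -362002036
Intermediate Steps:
n(u) = 2*u
f = 35
(-98*(-90 + (-48 + f)) + n(195))*(-27860 - 171*39) = (-98*(-90 + (-48 + 35)) + 2*195)*(-27860 - 171*39) = (-98*(-90 - 13) + 390)*(-27860 - 6669) = (-98*(-103) + 390)*(-34529) = (10094 + 390)*(-34529) = 10484*(-34529) = -362002036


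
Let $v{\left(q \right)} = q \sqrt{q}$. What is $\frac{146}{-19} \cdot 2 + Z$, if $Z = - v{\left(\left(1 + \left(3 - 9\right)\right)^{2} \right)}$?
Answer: $- \frac{2667}{19} \approx -140.37$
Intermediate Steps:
$v{\left(q \right)} = q^{\frac{3}{2}}$
$Z = -125$ ($Z = - \left(\left(1 + \left(3 - 9\right)\right)^{2}\right)^{\frac{3}{2}} = - \left(\left(1 - 6\right)^{2}\right)^{\frac{3}{2}} = - \left(\left(-5\right)^{2}\right)^{\frac{3}{2}} = - 25^{\frac{3}{2}} = \left(-1\right) 125 = -125$)
$\frac{146}{-19} \cdot 2 + Z = \frac{146}{-19} \cdot 2 - 125 = 146 \left(- \frac{1}{19}\right) 2 - 125 = \left(- \frac{146}{19}\right) 2 - 125 = - \frac{292}{19} - 125 = - \frac{2667}{19}$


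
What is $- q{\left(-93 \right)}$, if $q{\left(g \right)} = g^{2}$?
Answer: $-8649$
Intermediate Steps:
$- q{\left(-93 \right)} = - \left(-93\right)^{2} = \left(-1\right) 8649 = -8649$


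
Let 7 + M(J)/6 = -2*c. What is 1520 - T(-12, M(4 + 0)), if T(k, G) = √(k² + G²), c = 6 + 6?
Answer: 1520 - 6*√965 ≈ 1333.6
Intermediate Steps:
c = 12
M(J) = -186 (M(J) = -42 + 6*(-2*12) = -42 + 6*(-24) = -42 - 144 = -186)
T(k, G) = √(G² + k²)
1520 - T(-12, M(4 + 0)) = 1520 - √((-186)² + (-12)²) = 1520 - √(34596 + 144) = 1520 - √34740 = 1520 - 6*√965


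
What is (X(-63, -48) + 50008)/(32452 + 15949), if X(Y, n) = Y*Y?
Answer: 53977/48401 ≈ 1.1152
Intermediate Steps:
X(Y, n) = Y**2
(X(-63, -48) + 50008)/(32452 + 15949) = ((-63)**2 + 50008)/(32452 + 15949) = (3969 + 50008)/48401 = 53977*(1/48401) = 53977/48401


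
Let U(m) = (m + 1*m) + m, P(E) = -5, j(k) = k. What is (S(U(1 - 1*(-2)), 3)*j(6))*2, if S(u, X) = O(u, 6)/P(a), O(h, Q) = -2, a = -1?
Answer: 24/5 ≈ 4.8000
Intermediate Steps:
U(m) = 3*m (U(m) = (m + m) + m = 2*m + m = 3*m)
S(u, X) = ⅖ (S(u, X) = -2/(-5) = -2*(-⅕) = ⅖)
(S(U(1 - 1*(-2)), 3)*j(6))*2 = ((⅖)*6)*2 = (12/5)*2 = 24/5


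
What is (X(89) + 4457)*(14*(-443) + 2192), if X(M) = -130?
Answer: -17351270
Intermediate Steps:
(X(89) + 4457)*(14*(-443) + 2192) = (-130 + 4457)*(14*(-443) + 2192) = 4327*(-6202 + 2192) = 4327*(-4010) = -17351270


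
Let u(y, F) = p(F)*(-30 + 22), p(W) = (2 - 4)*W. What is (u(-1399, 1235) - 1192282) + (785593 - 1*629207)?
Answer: -1016136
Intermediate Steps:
p(W) = -2*W
u(y, F) = 16*F (u(y, F) = (-2*F)*(-30 + 22) = -2*F*(-8) = 16*F)
(u(-1399, 1235) - 1192282) + (785593 - 1*629207) = (16*1235 - 1192282) + (785593 - 1*629207) = (19760 - 1192282) + (785593 - 629207) = -1172522 + 156386 = -1016136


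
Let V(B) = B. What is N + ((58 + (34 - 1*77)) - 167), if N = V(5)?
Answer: -147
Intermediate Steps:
N = 5
N + ((58 + (34 - 1*77)) - 167) = 5 + ((58 + (34 - 1*77)) - 167) = 5 + ((58 + (34 - 77)) - 167) = 5 + ((58 - 43) - 167) = 5 + (15 - 167) = 5 - 152 = -147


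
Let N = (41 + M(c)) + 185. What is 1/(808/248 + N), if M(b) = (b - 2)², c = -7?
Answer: 31/9618 ≈ 0.0032231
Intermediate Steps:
M(b) = (-2 + b)²
N = 307 (N = (41 + (-2 - 7)²) + 185 = (41 + (-9)²) + 185 = (41 + 81) + 185 = 122 + 185 = 307)
1/(808/248 + N) = 1/(808/248 + 307) = 1/(808*(1/248) + 307) = 1/(101/31 + 307) = 1/(9618/31) = 31/9618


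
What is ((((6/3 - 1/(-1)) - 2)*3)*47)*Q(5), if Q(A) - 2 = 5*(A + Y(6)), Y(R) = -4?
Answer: 987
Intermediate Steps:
Q(A) = -18 + 5*A (Q(A) = 2 + 5*(A - 4) = 2 + 5*(-4 + A) = 2 + (-20 + 5*A) = -18 + 5*A)
((((6/3 - 1/(-1)) - 2)*3)*47)*Q(5) = ((((6/3 - 1/(-1)) - 2)*3)*47)*(-18 + 5*5) = ((((6*(⅓) - 1*(-1)) - 2)*3)*47)*(-18 + 25) = ((((2 + 1) - 2)*3)*47)*7 = (((3 - 2)*3)*47)*7 = ((1*3)*47)*7 = (3*47)*7 = 141*7 = 987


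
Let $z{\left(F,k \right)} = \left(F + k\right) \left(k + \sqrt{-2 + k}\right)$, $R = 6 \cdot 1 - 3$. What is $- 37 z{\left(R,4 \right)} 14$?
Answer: $-14504 - 3626 \sqrt{2} \approx -19632.0$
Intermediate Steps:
$R = 3$ ($R = 6 - 3 = 3$)
$- 37 z{\left(R,4 \right)} 14 = - 37 \left(4^{2} + 3 \cdot 4 + 3 \sqrt{-2 + 4} + 4 \sqrt{-2 + 4}\right) 14 = - 37 \left(16 + 12 + 3 \sqrt{2} + 4 \sqrt{2}\right) 14 = - 37 \left(28 + 7 \sqrt{2}\right) 14 = \left(-1036 - 259 \sqrt{2}\right) 14 = -14504 - 3626 \sqrt{2}$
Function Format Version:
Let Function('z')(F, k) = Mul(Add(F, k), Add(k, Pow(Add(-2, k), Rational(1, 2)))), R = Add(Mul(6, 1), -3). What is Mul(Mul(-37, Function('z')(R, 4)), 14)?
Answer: Add(-14504, Mul(-3626, Pow(2, Rational(1, 2)))) ≈ -19632.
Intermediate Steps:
R = 3 (R = Add(6, -3) = 3)
Mul(Mul(-37, Function('z')(R, 4)), 14) = Mul(Mul(-37, Add(Pow(4, 2), Mul(3, 4), Mul(3, Pow(Add(-2, 4), Rational(1, 2))), Mul(4, Pow(Add(-2, 4), Rational(1, 2))))), 14) = Mul(Mul(-37, Add(16, 12, Mul(3, Pow(2, Rational(1, 2))), Mul(4, Pow(2, Rational(1, 2))))), 14) = Mul(Mul(-37, Add(28, Mul(7, Pow(2, Rational(1, 2))))), 14) = Mul(Add(-1036, Mul(-259, Pow(2, Rational(1, 2)))), 14) = Add(-14504, Mul(-3626, Pow(2, Rational(1, 2))))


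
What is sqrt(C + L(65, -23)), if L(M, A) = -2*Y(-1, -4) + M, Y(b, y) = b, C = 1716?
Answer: sqrt(1783) ≈ 42.226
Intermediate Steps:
L(M, A) = 2 + M (L(M, A) = -2*(-1) + M = 2 + M)
sqrt(C + L(65, -23)) = sqrt(1716 + (2 + 65)) = sqrt(1716 + 67) = sqrt(1783)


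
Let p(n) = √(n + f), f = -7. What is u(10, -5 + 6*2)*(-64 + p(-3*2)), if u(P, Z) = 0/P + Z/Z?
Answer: -64 + I*√13 ≈ -64.0 + 3.6056*I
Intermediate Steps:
p(n) = √(-7 + n) (p(n) = √(n - 7) = √(-7 + n))
u(P, Z) = 1 (u(P, Z) = 0 + 1 = 1)
u(10, -5 + 6*2)*(-64 + p(-3*2)) = 1*(-64 + √(-7 - 3*2)) = 1*(-64 + √(-7 - 6)) = 1*(-64 + √(-13)) = 1*(-64 + I*√13) = -64 + I*√13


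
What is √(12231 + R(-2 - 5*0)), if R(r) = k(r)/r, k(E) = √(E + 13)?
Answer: √(48924 - 2*√11)/2 ≈ 110.59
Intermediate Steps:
k(E) = √(13 + E)
R(r) = √(13 + r)/r
√(12231 + R(-2 - 5*0)) = √(12231 + √(13 + (-2 - 5*0))/(-2 - 5*0)) = √(12231 + √(13 + (-2 + 0))/(-2 + 0)) = √(12231 + √(13 - 2)/(-2)) = √(12231 - √11/2)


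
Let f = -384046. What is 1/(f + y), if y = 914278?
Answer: 1/530232 ≈ 1.8860e-6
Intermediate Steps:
1/(f + y) = 1/(-384046 + 914278) = 1/530232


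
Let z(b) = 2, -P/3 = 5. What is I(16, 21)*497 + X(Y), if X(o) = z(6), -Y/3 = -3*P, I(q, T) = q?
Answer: 7954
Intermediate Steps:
P = -15 (P = -3*5 = -15)
Y = -135 (Y = -(-9)*(-15) = -3*45 = -135)
X(o) = 2
I(16, 21)*497 + X(Y) = 16*497 + 2 = 7952 + 2 = 7954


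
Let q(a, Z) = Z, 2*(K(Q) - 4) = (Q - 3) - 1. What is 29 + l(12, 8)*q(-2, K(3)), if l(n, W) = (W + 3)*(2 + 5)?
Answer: 597/2 ≈ 298.50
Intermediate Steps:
K(Q) = 2 + Q/2 (K(Q) = 4 + ((Q - 3) - 1)/2 = 4 + ((-3 + Q) - 1)/2 = 4 + (-4 + Q)/2 = 4 + (-2 + Q/2) = 2 + Q/2)
l(n, W) = 21 + 7*W (l(n, W) = (3 + W)*7 = 21 + 7*W)
29 + l(12, 8)*q(-2, K(3)) = 29 + (21 + 7*8)*(2 + (½)*3) = 29 + (21 + 56)*(2 + 3/2) = 29 + 77*(7/2) = 29 + 539/2 = 597/2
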